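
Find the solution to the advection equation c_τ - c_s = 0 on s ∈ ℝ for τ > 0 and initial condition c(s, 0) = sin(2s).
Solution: By method of characteristics (waves move left with speed 1):
Along characteristics s + τ = const, c is constant, so c(s,τ) = f(s + τ) with f = c(·, 0).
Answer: c(s, τ) = sin(2s + 2τ)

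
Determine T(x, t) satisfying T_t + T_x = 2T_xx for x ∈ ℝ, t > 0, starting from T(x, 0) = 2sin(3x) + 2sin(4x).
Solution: Change to a moving frame: let η = x - t, σ = t and write T(x,t) = u(η,σ).
By the chain rule T_t = u_σ - u_η, T_x = u_η, T_xx = u_ηη.
Then T_t + T_x = u_σ: the advection term cancels and the PDE becomes the heat equation u_σ = 2u_ηη on η ∈ ℝ.
Initial data: u(η,0) = T(η,0) = 2sin(3η) + 2sin(4η).
On η ∈ ℝ each mode satisfies (sin(nη))″ = -n² sin(nη), so exp(-2n²σ) sin(nη) solves the heat equation; by superposition u(η,σ) = Σ c_n exp(-2n²σ) sin(nη).
Reading off the coefficients: c_3=2, c_4=2, so u(η,σ) = 2exp(-18σ)sin(3η) + 2exp(-32σ)sin(4η).
Substituting back η = x - t, σ = t: T(x,t) = u(x - t, t).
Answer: T(x, t) = -2exp(-18t)sin(3t - 3x) - 2exp(-32t)sin(4t - 4x)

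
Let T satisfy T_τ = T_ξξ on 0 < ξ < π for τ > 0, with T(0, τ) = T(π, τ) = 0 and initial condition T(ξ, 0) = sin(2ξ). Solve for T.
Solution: Using separation of variables T = X(ξ)G(τ):
Eigenfunctions: sin(nξ), n = 1, 2, 3, ...
General solution: T(ξ, τ) = Σ c_n sin(nξ) exp(-n² τ)
Matching T(ξ,0) = sin(2ξ) term by term: c_2=1.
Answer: T(ξ, τ) = exp(-4τ)sin(2ξ)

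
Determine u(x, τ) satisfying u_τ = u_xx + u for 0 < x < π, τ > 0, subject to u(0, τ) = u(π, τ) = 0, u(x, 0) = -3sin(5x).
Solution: Substitute u = exp(τ)w.
Then u_τ = exp(τ)(w_τ + w), u_xx = exp(τ)w_xx; substituting and dividing by exp(τ), the lower-order terms cancel: w_τ = w_xx (standard heat equation).
Data for w: w(x,0) = u(x,0) = -3sin(5x). The boundary conditions carry over: w(0,τ) = w(π,τ) = 0.
Separating variables: w = Σ c_n exp(-n²τ) sin(nx). From w(x,0) = -3sin(5x): c_5=-3.
So w(x,τ) = -3exp(-25τ)sin(5x), and u(x,τ) = exp(τ)w(x,τ).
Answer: u(x, τ) = -3exp(-24τ)sin(5x)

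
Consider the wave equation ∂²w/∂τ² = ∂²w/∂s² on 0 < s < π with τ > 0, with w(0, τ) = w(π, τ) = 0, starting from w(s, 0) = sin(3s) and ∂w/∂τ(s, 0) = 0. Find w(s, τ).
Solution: Using separation of variables w = X(s)T(τ):
Eigenfunctions: sin(ns), n = 1, 2, 3, ...
General solution: w(s, τ) = Σ [A_n cos(n τ) + B_n sin(n τ)] sin(ns)
From w(s,0) = sin(3s): A_3=1. From w_τ(s,0) = 0: all B_n = 0.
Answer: w(s, τ) = sin(3s)cos(3τ)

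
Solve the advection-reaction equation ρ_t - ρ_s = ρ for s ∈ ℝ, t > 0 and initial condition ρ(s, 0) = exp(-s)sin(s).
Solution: Substitute ρ = exp(-s)u.
Then ρ_s = exp(-s)(u_s - u), ρ_t = exp(-s)u_t; substituting and dividing by exp(-s), the lower-order terms cancel: u_t - u_s = 0 (standard advection equation).
Data for u: u(s,0) = exp(s)ρ(s,0) = sin(s).
By characteristics (ds/dt = -1), u(s,t) = f(s + t) with f = u(·, 0).
So u(s,t) = sin(s + t), and ρ(s,t) = exp(-s)u(s,t).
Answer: ρ(s, t) = exp(-s)sin(s + t)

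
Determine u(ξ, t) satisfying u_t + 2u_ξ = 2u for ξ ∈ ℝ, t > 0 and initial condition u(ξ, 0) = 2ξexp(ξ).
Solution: Substitute u = exp(ξ)w, i.e. w = exp(-ξ)u.
By the product rule, u_ξ = exp(ξ)(w_ξ + w), u_t = exp(ξ)w_t.
Substituting into the PDE and dividing by exp(ξ): w_t + 2(w_ξ + w) = 2w.
The lower-order terms cancel, leaving the standard advection equation w_t + 2w_ξ = 0.
Initial data for w: w(ξ,0) = exp(-ξ)u(ξ,0) = 2ξ.
Solve for w:
  By method of characteristics (waves move right with speed 2):
  Along characteristics ξ - 2t = const, w is constant, so w(ξ,t) = f(ξ - 2t) with f = w(·, 0).
Hence w(ξ,t) = -4t + 2ξ.
Transform back: u(ξ,t) = exp(ξ)w(ξ,t).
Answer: u(ξ, t) = -4texp(ξ) + 2ξexp(ξ)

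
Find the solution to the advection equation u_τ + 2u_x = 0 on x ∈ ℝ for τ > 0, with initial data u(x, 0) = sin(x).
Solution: By characteristics (dx/dτ = 2), u(x,τ) = f(x - 2τ) with f = u(·, 0).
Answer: u(x, τ) = sin(x - 2τ)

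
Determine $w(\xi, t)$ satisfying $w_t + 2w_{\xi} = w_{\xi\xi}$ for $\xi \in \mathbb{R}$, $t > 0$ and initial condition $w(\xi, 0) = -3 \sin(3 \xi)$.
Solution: Change to a moving frame: let $\eta = \xi - 2t$, $\sigma = t$ and write $w(\xi,t) = u(\eta,\sigma)$.
By the chain rule $w_t = u_{\sigma} - 2u_{\eta}$, $w_{\xi} = u_{\eta}$, $w_{\xi\xi} = u_{\eta\eta}$.
Then $w_t + 2w_{\xi} = u_{\sigma}$: the advection term cancels and the PDE becomes the heat equation $u_{\sigma} = u_{\eta\eta}$ on $\eta \in \mathbb{R}$.
Initial data: $u(\eta,0) = w(\eta,0) = -3 \sin(3 \eta)$.
On $\eta \in \mathbb{R}$ each mode satisfies $(\sin(n\eta))'' = -n^2 \sin(n\eta)$, so $e^{-n^2\sigma} \sin(n\eta)$ solves the heat equation; by superposition $u(\eta,\sigma) = \sum c_n e^{-n^2\sigma} \sin(n\eta)$.
Reading off the coefficients: $c_3=-3$, so $u(\eta,\sigma) = -3 e^{-9 \sigma} \sin(3 \eta)$.
Substituting back $\eta = \xi - 2t$, $\sigma = t$: $w(\xi,t) = u(\xi - 2t, t)$.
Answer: $w(\xi, t) = -3 e^{-9 t} \sin(3 \xi - 6 t)$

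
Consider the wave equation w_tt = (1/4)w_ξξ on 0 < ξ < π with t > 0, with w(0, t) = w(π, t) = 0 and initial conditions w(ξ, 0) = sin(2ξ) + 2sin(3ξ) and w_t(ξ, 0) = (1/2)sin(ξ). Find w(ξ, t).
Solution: Separating variables: w = Σ [A_n cos(ω_n t) + B_n sin(ω_n t)] sin(nξ), ω_n = n/2. From ICs (B_n = velocity coefficient / ω_n): A_2=1, A_3=2, B_1=1.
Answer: w(ξ, t) = sin(t/2)sin(ξ) + sin(2ξ)cos(t) + 2sin(3ξ)cos(3t/2)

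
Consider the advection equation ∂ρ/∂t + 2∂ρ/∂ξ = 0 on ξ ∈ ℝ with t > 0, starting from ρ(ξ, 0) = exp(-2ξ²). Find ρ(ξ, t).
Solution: By characteristics (dξ/dt = 2), ρ(ξ,t) = f(ξ - 2t) with f = ρ(·, 0).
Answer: ρ(ξ, t) = exp(-2(-2t + ξ)²)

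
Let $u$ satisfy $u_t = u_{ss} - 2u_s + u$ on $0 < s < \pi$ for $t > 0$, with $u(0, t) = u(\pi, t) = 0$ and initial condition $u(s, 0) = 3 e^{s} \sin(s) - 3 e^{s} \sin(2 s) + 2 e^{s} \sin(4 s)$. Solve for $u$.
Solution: Substitute $u = e^{s}w$, i.e. $w = e^{-s}u$.
By the product rule, $u_s = e^{s}(w_s + w)$, $u_{ss} = e^{s}(w_{ss} + 2w_s + w)$, $u_t = e^{s}w_t$.
Substituting into the PDE and dividing by $e^{s}$: $w_t = (w_{ss} + 2w_s + w) - 2(w_s + w) + w$.
The lower-order terms cancel, leaving the standard heat equation $w_t = w_{ss}$.
Initial data for $w$: $w(s,0) = e^{-s}u(s,0) = 3 \sin(s) - 3 \sin(2 s) + 2 \sin(4 s)$. The boundary conditions carry over: $w(0,t) = w(\pi,t) = 0$.
Solve for $w$:
  Using separation of variables $w = X(s)T(t)$:
  Eigenfunctions: $\sin(ns)$, $n = 1, 2, 3, \ldots$
  General solution: $w(s, t) = \sum c_n \sin(ns) e^{-n^2 t}$
  Matching $w(s,0) = 3 \sin(s) - 3 \sin(2 s) + 2 \sin(4 s)$ term by term: $c_1=3, c_2=-3, c_4=2$.
Hence $w(s,t) = 3 e^{-t} \sin(s) - 3 e^{-4 t} \sin(2 s) + 2 e^{-16 t} \sin(4 s)$.
Transform back: $u(s,t) = e^{s}w(s,t)$.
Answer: $u(s, t) = 3 e^{s} e^{-t} \sin(s) - 3 e^{s} e^{-4 t} \sin(2 s) + 2 e^{s} e^{-16 t} \sin(4 s)$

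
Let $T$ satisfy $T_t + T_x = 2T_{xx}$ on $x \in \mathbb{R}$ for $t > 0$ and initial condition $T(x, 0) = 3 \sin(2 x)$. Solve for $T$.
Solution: Change to a moving frame: let $\eta = x - t$, $\sigma = t$ and write $T(x,t) = u(\eta,\sigma)$.
By the chain rule $T_t = u_{\sigma} - u_{\eta}$, $T_x = u_{\eta}$, $T_{xx} = u_{\eta\eta}$.
Then $T_t + T_x = u_{\sigma}$: the advection term cancels and the PDE becomes the heat equation $u_{\sigma} = 2u_{\eta\eta}$ on $\eta \in \mathbb{R}$.
Initial data: $u(\eta,0) = T(\eta,0) = 3 \sin(2 \eta)$.
On $\eta \in \mathbb{R}$ each mode satisfies $(\sin(n\eta))'' = -n^2 \sin(n\eta)$, so $e^{-2n^2\sigma} \sin(n\eta)$ solves the heat equation; by superposition $u(\eta,\sigma) = \sum c_n e^{-2n^2\sigma} \sin(n\eta)$.
Reading off the coefficients: $c_2=3$, so $u(\eta,\sigma) = 3 e^{-8 \sigma} \sin(2 \eta)$.
Substituting back $\eta = x - t$, $\sigma = t$: $T(x,t) = u(x - t, t)$.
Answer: $T(x, t) = -3 e^{-8 t} \sin(2 t - 2 x)$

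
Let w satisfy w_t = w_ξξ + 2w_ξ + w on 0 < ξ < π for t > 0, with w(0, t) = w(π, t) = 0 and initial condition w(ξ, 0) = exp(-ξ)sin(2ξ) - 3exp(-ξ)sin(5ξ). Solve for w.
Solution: Substitute w = exp(-ξ)u, i.e. u = exp(ξ)w.
By the product rule, w_ξ = exp(-ξ)(u_ξ - u), w_ξξ = exp(-ξ)(u_ξξ - 2u_ξ + u), w_t = exp(-ξ)u_t.
Substituting into the PDE and dividing by exp(-ξ): u_t = (u_ξξ - 2u_ξ + u) + 2(u_ξ - u) + u.
The lower-order terms cancel, leaving the standard heat equation u_t = u_ξξ.
Initial data for u: u(ξ,0) = exp(ξ)w(ξ,0) = sin(2ξ) - 3sin(5ξ). The boundary conditions carry over: u(0,t) = u(π,t) = 0.
Solve for u:
  Using separation of variables u = X(ξ)T(t):
  Eigenfunctions: sin(nξ), n = 1, 2, 3, ...
  General solution: u(ξ, t) = Σ c_n sin(nξ) exp(-n² t)
  Matching u(ξ,0) = sin(2ξ) - 3sin(5ξ) term by term: c_2=1, c_5=-3.
Hence u(ξ,t) = exp(-4t)sin(2ξ) - 3exp(-25t)sin(5ξ).
Transform back: w(ξ,t) = exp(-ξ)u(ξ,t).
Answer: w(ξ, t) = exp(-4t)exp(-ξ)sin(2ξ) - 3exp(-25t)exp(-ξ)sin(5ξ)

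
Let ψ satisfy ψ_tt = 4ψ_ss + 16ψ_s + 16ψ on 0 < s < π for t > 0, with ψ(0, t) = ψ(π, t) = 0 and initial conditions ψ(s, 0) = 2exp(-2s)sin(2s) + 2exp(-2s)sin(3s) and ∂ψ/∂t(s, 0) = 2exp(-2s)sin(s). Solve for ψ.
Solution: Substitute ψ = exp(-2s)u, i.e. u = exp(2s)ψ.
By the product rule, ψ_s = exp(-2s)(u_s - 2u), ψ_ss = exp(-2s)(u_ss - 4u_s + 4u), ψ_tt = exp(-2s)u_tt.
Substituting into the PDE and dividing by exp(-2s): u_tt = 4(u_ss - 4u_s + 4u) + 16(u_s - 2u) + 16u.
The lower-order terms cancel, leaving the standard wave equation u_tt = 4u_ss.
Initial data for u: u(s,0) = exp(2s)ψ(s,0) = 2sin(2s) + 2sin(3s); u_t(s,0) = exp(2s)ψ_t(s,0) = 2sin(s). The boundary conditions carry over: u(0,t) = u(π,t) = 0.
Solve for u:
  Using separation of variables u = X(s)T(t):
  Eigenfunctions: sin(ns), n = 1, 2, 3, ...
  General solution: u(s, t) = Σ [A_n cos(2n t) + B_n sin(2n t)] sin(ns)
  From u(s,0) = 2sin(2s) + 2sin(3s): A_2=2, A_3=2. From u_t(s,0) = 2sin(s), using u_t(s,0) = Σ ω_n B_n sin(ns) with ω_n = 2n: B_1 = 2/2 = 1.
Hence u(s,t) = sin(s)sin(2t) + 2sin(2s)cos(4t) + 2sin(3s)cos(6t).
Transform back: ψ(s,t) = exp(-2s)u(s,t).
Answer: ψ(s, t) = exp(-2s)sin(s)sin(2t) + 2exp(-2s)sin(2s)cos(4t) + 2exp(-2s)sin(3s)cos(6t)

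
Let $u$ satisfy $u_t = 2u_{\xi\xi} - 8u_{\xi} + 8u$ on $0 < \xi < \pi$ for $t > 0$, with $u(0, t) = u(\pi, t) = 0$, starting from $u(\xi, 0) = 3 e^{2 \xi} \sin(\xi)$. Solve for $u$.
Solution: Substitute $u = e^{2\xi}w$, i.e. $w = e^{-2\xi}u$.
By the product rule, $u_{\xi} = e^{2\xi}(w_{\xi} + 2w)$, $u_{\xi\xi} = e^{2\xi}(w_{\xi\xi} + 4w_{\xi} + 4w)$, $u_t = e^{2\xi}w_t$.
Substituting into the PDE and dividing by $e^{2\xi}$: $w_t = 2(w_{\xi\xi} + 4w_{\xi} + 4w) - 8(w_{\xi} + 2w) + 8w$.
The lower-order terms cancel, leaving the standard heat equation $w_t = 2w_{\xi\xi}$.
Initial data for $w$: $w(\xi,0) = e^{-2\xi}u(\xi,0) = 3 \sin(\xi)$. The boundary conditions carry over: $w(0,t) = w(\pi,t) = 0$.
Solve for $w$:
  Using separation of variables $w = X(\xi)T(t)$:
  Eigenfunctions: $\sin(n\xi)$, $n = 1, 2, 3, \ldots$
  General solution: $w(\xi, t) = \sum c_n \sin(n\xi) e^{-2n^2 t}$
  Matching $w(\xi,0) = 3 \sin(\xi)$ term by term: $c_1=3$.
Hence $w(\xi,t) = 3 e^{-2 t} \sin(\xi)$.
Transform back: $u(\xi,t) = e^{2\xi}w(\xi,t)$.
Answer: $u(\xi, t) = 3 e^{2 \xi} e^{-2 t} \sin(\xi)$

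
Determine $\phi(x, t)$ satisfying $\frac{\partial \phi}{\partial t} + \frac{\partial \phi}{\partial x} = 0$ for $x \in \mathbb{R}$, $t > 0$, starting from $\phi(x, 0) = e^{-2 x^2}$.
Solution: By characteristics ($dx/dt = 1$), $\phi(x,t) = f(x - t)$ with $f = \phi( \cdot , 0)$.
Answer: $\phi(x, t) = e^{-2 (-t + x)^2}$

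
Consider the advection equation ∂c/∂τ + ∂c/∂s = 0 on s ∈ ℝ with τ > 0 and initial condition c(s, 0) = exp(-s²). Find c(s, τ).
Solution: By characteristics (ds/dτ = 1), c(s,τ) = f(s - τ) with f = c(·, 0).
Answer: c(s, τ) = exp(-(s - τ)²)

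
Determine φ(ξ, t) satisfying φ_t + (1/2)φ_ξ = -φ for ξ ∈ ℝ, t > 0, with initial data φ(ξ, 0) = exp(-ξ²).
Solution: Substitute φ = exp(-t)u, i.e. u = exp(t)φ.
By the product rule, φ_t = exp(-t)(u_t - u), φ_ξ = exp(-t)u_ξ.
Substituting into the PDE and dividing by exp(-t): u_t - u + (1/2)u_ξ = -u.
The lower-order terms cancel, leaving the standard advection equation u_t + (1/2)u_ξ = 0.
Initial data for u: u(ξ,0) = φ(ξ,0) = exp(-ξ²).
Solve for u:
  By method of characteristics (waves move right with speed 1/2):
  Along characteristics ξ - (1/2)t = const, u is constant, so u(ξ,t) = f(ξ - (1/2)t) with f = u(·, 0).
Hence u(ξ,t) = exp(-(-t/2 + ξ)²).
Transform back: φ(ξ,t) = exp(-t)u(ξ,t).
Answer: φ(ξ, t) = exp(-t)exp(-(-t/2 + ξ)²)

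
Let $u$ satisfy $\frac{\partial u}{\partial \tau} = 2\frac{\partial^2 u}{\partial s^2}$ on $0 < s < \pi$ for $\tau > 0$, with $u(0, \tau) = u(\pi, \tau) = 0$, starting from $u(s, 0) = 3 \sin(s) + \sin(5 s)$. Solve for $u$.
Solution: Using separation of variables $u = X(s)T(\tau)$:
Eigenfunctions: $\sin(ns)$, $n = 1, 2, 3, \ldots$
General solution: $u(s, \tau) = \sum c_n \sin(ns) e^{-2n^2 \tau}$
Matching $u(s,0) = 3 \sin(s) + \sin(5 s)$ term by term: $c_1=3, c_5=1$.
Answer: $u(s, \tau) = 3 e^{-2 \tau} \sin(s) + e^{-50 \tau} \sin(5 s)$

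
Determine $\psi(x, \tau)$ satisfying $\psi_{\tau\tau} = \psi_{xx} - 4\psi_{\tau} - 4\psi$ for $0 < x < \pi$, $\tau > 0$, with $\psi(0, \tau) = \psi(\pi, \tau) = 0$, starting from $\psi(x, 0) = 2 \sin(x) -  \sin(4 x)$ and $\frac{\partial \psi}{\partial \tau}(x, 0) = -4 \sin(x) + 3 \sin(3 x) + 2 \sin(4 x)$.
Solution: Substitute $\psi = e^{-2\tau}u$.
Then $\psi_{\tau} = e^{-2\tau}(u_{\tau} - 2u)$, $\psi_{\tau\tau} = e^{-2\tau}(u_{\tau\tau} - 4u_{\tau} + 4u)$, $\psi_{xx} = e^{-2\tau}u_{xx}$; substituting and dividing by $e^{-2\tau}$, the lower-order terms cancel: $u_{\tau\tau} = u_{xx}$ (standard wave equation).
Data for $u$: $u(x,0) = \psi(x,0) = 2 \sin(x) - \sin(4 x)$; $u_{\tau}(x,0) = \psi_{\tau}(x,0) + 2\psi(x,0) = 3 \sin(3 x)$. The boundary conditions carry over: $u(0,\tau) = u(\pi,\tau) = 0$.
Separating variables: $u = \sum [A_n \cos(\omega_n \tau) + B_n \sin(\omega_n \tau)] \sin(nx)$, $\omega_n = n$. From ICs ($B_n$ = velocity coefficient / $\omega_n$): $A_1=2, A_4=-1, B_3=1$.
So $u(x,\tau) = 2 \sin(x) \cos(\tau) + \sin(3 x) \sin(3 \tau) - \sin(4 x) \cos(4 \tau)$, and $\psi(x,\tau) = e^{-2\tau}u(x,\tau)$.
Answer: $\psi(x, \tau) = e^{-2 \tau} \sin(3 \tau) \sin(3 x) + 2 e^{-2 \tau} \sin(x) \cos(\tau) -  e^{-2 \tau} \sin(4 x) \cos(4 \tau)$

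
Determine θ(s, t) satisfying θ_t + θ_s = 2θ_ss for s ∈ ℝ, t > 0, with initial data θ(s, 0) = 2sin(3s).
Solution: Change to a moving frame: let η = s - t, σ = t and write θ(s,t) = u(η,σ).
By the chain rule θ_t = u_σ - u_η, θ_s = u_η, θ_ss = u_ηη.
Then θ_t + θ_s = u_σ: the advection term cancels and the PDE becomes the heat equation u_σ = 2u_ηη on η ∈ ℝ.
Initial data: u(η,0) = θ(η,0) = 2sin(3η).
On η ∈ ℝ each mode satisfies (sin(nη))″ = -n² sin(nη), so exp(-2n²σ) sin(nη) solves the heat equation; by superposition u(η,σ) = Σ c_n exp(-2n²σ) sin(nη).
Reading off the coefficients: c_3=2, so u(η,σ) = 2exp(-18σ)sin(3η).
Substituting back η = s - t, σ = t: θ(s,t) = u(s - t, t).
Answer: θ(s, t) = 2exp(-18t)sin(3s - 3t)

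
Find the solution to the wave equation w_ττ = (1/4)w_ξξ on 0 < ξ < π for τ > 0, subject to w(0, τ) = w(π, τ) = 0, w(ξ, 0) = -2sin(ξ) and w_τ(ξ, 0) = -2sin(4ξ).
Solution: Separating variables: w = Σ [A_n cos(ω_n τ) + B_n sin(ω_n τ)] sin(nξ), ω_n = n/2. From ICs (B_n = velocity coefficient / ω_n): A_1=-2, B_4=-1.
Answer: w(ξ, τ) = -2sin(ξ)cos(τ/2) - sin(4ξ)sin(2τ)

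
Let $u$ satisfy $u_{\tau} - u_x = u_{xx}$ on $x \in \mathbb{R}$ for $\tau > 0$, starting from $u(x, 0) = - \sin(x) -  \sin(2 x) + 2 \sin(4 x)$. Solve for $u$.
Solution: Change to a moving frame: let $\eta = x + \tau$, $\sigma = \tau$ and write $u(x,\tau) = w(\eta,\sigma)$.
By the chain rule $u_{\tau} = w_{\sigma} + w_{\eta}$, $u_x = w_{\eta}$, $u_{xx} = w_{\eta\eta}$.
Then $u_{\tau} - u_x = w_{\sigma}$: the advection term cancels and the PDE becomes the heat equation $w_{\sigma} = w_{\eta\eta}$ on $\eta \in \mathbb{R}$.
Initial data: $w(\eta,0) = u(\eta,0) = - \sin(\eta) - \sin(2 \eta) + 2 \sin(4 \eta)$.
On $\eta \in \mathbb{R}$ each mode satisfies $(\sin(n\eta))'' = -n^2 \sin(n\eta)$, so $e^{-n^2\sigma} \sin(n\eta)$ solves the heat equation; by superposition $w(\eta,\sigma) = \sum c_n e^{-n^2\sigma} \sin(n\eta)$.
Reading off the coefficients: $c_1=-1, c_2=-1, c_4=2$, so $w(\eta,\sigma) = - e^{-\sigma} \sin(\eta) - e^{-4 \sigma} \sin(2 \eta) + 2 e^{-16 \sigma} \sin(4 \eta)$.
Substituting back $\eta = x + \tau$, $\sigma = \tau$: $u(x,\tau) = w(x + \tau, \tau)$.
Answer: $u(x, \tau) = - e^{-\tau} \sin(\tau + x) -  e^{-4 \tau} \sin(2 \tau + 2 x) + 2 e^{-16 \tau} \sin(4 \tau + 4 x)$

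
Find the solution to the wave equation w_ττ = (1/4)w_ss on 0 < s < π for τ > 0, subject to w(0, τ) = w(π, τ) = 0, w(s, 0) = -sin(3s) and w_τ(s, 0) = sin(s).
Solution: Separating variables: w = Σ [A_n cos(ω_n τ) + B_n sin(ω_n τ)] sin(ns), ω_n = n/2. From ICs (B_n = velocity coefficient / ω_n): A_3=-1, B_1=2.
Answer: w(s, τ) = 2sin(s)sin(τ/2) - sin(3s)cos(3τ/2)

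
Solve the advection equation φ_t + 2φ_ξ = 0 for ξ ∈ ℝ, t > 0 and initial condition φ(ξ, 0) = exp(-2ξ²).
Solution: By method of characteristics (waves move right with speed 2):
Along characteristics ξ - 2t = const, φ is constant, so φ(ξ,t) = f(ξ - 2t) with f = φ(·, 0).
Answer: φ(ξ, t) = exp(-2(-2t + ξ)²)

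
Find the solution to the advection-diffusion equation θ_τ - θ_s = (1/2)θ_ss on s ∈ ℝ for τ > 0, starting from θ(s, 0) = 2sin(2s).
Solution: Change to a moving frame: let η = s + τ, σ = τ and write θ(s,τ) = u(η,σ).
By the chain rule θ_τ = u_σ + u_η, θ_s = u_η, θ_ss = u_ηη.
Then θ_τ - θ_s = u_σ: the advection term cancels and the PDE becomes the heat equation u_σ = (1/2)u_ηη on η ∈ ℝ.
Initial data: u(η,0) = θ(η,0) = 2sin(2η).
On η ∈ ℝ each mode satisfies (sin(nη))″ = -n² sin(nη), so exp(-n²σ/2) sin(nη) solves the heat equation; by superposition u(η,σ) = Σ c_n exp(-n²σ/2) sin(nη).
Reading off the coefficients: c_2=2, so u(η,σ) = 2exp(-2σ)sin(2η).
Substituting back η = s + τ, σ = τ: θ(s,τ) = u(s + τ, τ).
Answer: θ(s, τ) = 2exp(-2τ)sin(2s + 2τ)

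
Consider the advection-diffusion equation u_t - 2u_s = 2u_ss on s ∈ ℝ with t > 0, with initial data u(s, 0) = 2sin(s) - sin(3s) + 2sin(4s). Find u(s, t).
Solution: Change to a moving frame: let η = s + 2t, σ = t and write u(s,t) = w(η,σ).
By the chain rule u_t = w_σ + 2w_η, u_s = w_η, u_ss = w_ηη.
Then u_t - 2u_s = w_σ: the advection term cancels and the PDE becomes the heat equation w_σ = 2w_ηη on η ∈ ℝ.
Initial data: w(η,0) = u(η,0) = 2sin(η) - sin(3η) + 2sin(4η).
On η ∈ ℝ each mode satisfies (sin(nη))″ = -n² sin(nη), so exp(-2n²σ) sin(nη) solves the heat equation; by superposition w(η,σ) = Σ c_n exp(-2n²σ) sin(nη).
Reading off the coefficients: c_1=2, c_3=-1, c_4=2, so w(η,σ) = 2exp(-2σ)sin(η) - exp(-18σ)sin(3η) + 2exp(-32σ)sin(4η).
Substituting back η = s + 2t, σ = t: u(s,t) = w(s + 2t, t).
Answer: u(s, t) = 2exp(-2t)sin(s + 2t) - exp(-18t)sin(3s + 6t) + 2exp(-32t)sin(4s + 8t)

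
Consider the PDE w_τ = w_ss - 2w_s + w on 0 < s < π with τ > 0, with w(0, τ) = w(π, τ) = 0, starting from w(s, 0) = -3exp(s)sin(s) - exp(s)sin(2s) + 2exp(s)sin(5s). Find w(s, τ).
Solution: Substitute w = exp(s)u.
Then w_s = exp(s)(u_s + u), w_ss = exp(s)(u_ss + 2u_s + u), w_τ = exp(s)u_τ; substituting and dividing by exp(s), the lower-order terms cancel: u_τ = u_ss (standard heat equation).
Data for u: u(s,0) = exp(-s)w(s,0) = -3sin(s) - sin(2s) + 2sin(5s). The boundary conditions carry over: u(0,τ) = u(π,τ) = 0.
Separating variables: u = Σ c_n exp(-n²τ) sin(ns). From u(s,0) = -3sin(s) - sin(2s) + 2sin(5s): c_1=-3, c_2=-1, c_5=2.
So u(s,τ) = -3exp(-τ)sin(s) - exp(-4τ)sin(2s) + 2exp(-25τ)sin(5s), and w(s,τ) = exp(s)u(s,τ).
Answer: w(s, τ) = -3exp(s)exp(-τ)sin(s) - exp(s)exp(-4τ)sin(2s) + 2exp(s)exp(-25τ)sin(5s)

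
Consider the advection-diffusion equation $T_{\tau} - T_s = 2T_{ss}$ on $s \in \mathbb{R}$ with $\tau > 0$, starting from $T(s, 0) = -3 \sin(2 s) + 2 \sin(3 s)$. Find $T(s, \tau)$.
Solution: Change to a moving frame: let $\eta = s + \tau$, $\sigma = \tau$ and write $T(s,\tau) = u(\eta,\sigma)$.
By the chain rule $T_{\tau} = u_{\sigma} + u_{\eta}$, $T_s = u_{\eta}$, $T_{ss} = u_{\eta\eta}$.
Then $T_{\tau} - T_s = u_{\sigma}$: the advection term cancels and the PDE becomes the heat equation $u_{\sigma} = 2u_{\eta\eta}$ on $\eta \in \mathbb{R}$.
Initial data: $u(\eta,0) = T(\eta,0) = -3 \sin(2 \eta) + 2 \sin(3 \eta)$.
On $\eta \in \mathbb{R}$ each mode satisfies $(\sin(n\eta))'' = -n^2 \sin(n\eta)$, so $e^{-2n^2\sigma} \sin(n\eta)$ solves the heat equation; by superposition $u(\eta,\sigma) = \sum c_n e^{-2n^2\sigma} \sin(n\eta)$.
Reading off the coefficients: $c_2=-3, c_3=2$, so $u(\eta,\sigma) = -3 e^{-8 \sigma} \sin(2 \eta) + 2 e^{-18 \sigma} \sin(3 \eta)$.
Substituting back $\eta = s + \tau$, $\sigma = \tau$: $T(s,\tau) = u(s + \tau, \tau)$.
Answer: $T(s, \tau) = -3 e^{-8 \tau} \sin(2 \tau + 2 s) + 2 e^{-18 \tau} \sin(3 \tau + 3 s)$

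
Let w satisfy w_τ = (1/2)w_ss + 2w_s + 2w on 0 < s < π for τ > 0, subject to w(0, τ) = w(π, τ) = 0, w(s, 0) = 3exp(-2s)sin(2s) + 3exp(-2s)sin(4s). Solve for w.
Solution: Substitute w = exp(-2s)u, i.e. u = exp(2s)w.
By the product rule, w_s = exp(-2s)(u_s - 2u), w_ss = exp(-2s)(u_ss - 4u_s + 4u), w_τ = exp(-2s)u_τ.
Substituting into the PDE and dividing by exp(-2s): u_τ = (1/2)(u_ss - 4u_s + 4u) + 2(u_s - 2u) + 2u.
The lower-order terms cancel, leaving the standard heat equation u_τ = (1/2)u_ss.
Initial data for u: u(s,0) = exp(2s)w(s,0) = 3sin(2s) + 3sin(4s). The boundary conditions carry over: u(0,τ) = u(π,τ) = 0.
Solve for u:
  Using separation of variables u = X(s)T(τ):
  Eigenfunctions: sin(ns), n = 1, 2, 3, ...
  General solution: u(s, τ) = Σ c_n sin(ns) exp(-n² τ/2)
  Matching u(s,0) = 3sin(2s) + 3sin(4s) term by term: c_2=3, c_4=3.
Hence u(s,τ) = 3exp(-2τ)sin(2s) + 3exp(-8τ)sin(4s).
Transform back: w(s,τ) = exp(-2s)u(s,τ).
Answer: w(s, τ) = 3exp(-2s)exp(-2τ)sin(2s) + 3exp(-2s)exp(-8τ)sin(4s)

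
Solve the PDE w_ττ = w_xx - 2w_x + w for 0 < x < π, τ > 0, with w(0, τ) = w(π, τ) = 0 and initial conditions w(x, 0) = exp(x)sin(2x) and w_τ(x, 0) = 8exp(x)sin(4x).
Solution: Substitute w = exp(x)u.
Then w_x = exp(x)(u_x + u), w_xx = exp(x)(u_xx + 2u_x + u), w_ττ = exp(x)u_ττ; substituting and dividing by exp(x), the lower-order terms cancel: u_ττ = u_xx (standard wave equation).
Data for u: u(x,0) = exp(-x)w(x,0) = sin(2x); u_τ(x,0) = exp(-x)w_τ(x,0) = 8sin(4x). The boundary conditions carry over: u(0,τ) = u(π,τ) = 0.
Separating variables: u = Σ [A_n cos(ω_n τ) + B_n sin(ω_n τ)] sin(nx), ω_n = n. From ICs (B_n = velocity coefficient / ω_n): A_2=1, B_4=2.
So u(x,τ) = sin(2x)cos(2τ) + 2sin(4x)sin(4τ), and w(x,τ) = exp(x)u(x,τ).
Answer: w(x, τ) = exp(x)sin(2x)cos(2τ) + 2exp(x)sin(4x)sin(4τ)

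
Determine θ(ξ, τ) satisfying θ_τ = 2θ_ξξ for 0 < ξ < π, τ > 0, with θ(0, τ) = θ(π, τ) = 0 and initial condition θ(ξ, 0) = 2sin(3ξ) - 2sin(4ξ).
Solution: Separating variables: θ = Σ c_n exp(-2n²τ) sin(nξ). From θ(ξ,0) = 2sin(3ξ) - 2sin(4ξ): c_3=2, c_4=-2.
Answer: θ(ξ, τ) = 2exp(-18τ)sin(3ξ) - 2exp(-32τ)sin(4ξ)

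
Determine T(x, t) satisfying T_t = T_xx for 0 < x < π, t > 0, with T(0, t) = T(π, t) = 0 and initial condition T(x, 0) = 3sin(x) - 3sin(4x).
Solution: Separating variables: T = Σ c_n exp(-n²t) sin(nx). From T(x,0) = 3sin(x) - 3sin(4x): c_1=3, c_4=-3.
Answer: T(x, t) = 3exp(-t)sin(x) - 3exp(-16t)sin(4x)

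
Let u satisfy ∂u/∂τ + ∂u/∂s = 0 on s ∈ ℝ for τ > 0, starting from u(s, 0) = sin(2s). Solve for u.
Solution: By characteristics (ds/dτ = 1), u(s,τ) = f(s - τ) with f = u(·, 0).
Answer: u(s, τ) = sin(2s - 2τ)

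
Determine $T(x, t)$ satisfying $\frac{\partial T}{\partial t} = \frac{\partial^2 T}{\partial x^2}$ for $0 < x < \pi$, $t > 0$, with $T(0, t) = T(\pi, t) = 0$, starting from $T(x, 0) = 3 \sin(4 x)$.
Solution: Separating variables: $T = \sum c_n e^{-n^2t} \sin(nx)$. From $T(x,0) = 3 \sin(4 x)$: $c_4=3$.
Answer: $T(x, t) = 3 e^{-16 t} \sin(4 x)$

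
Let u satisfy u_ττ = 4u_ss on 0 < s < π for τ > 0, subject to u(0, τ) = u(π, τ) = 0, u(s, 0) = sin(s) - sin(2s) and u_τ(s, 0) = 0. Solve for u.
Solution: Separating variables: u = Σ [A_n cos(ω_n τ) + B_n sin(ω_n τ)] sin(ns), ω_n = 2n. From ICs: A_1=1, A_2=-1.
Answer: u(s, τ) = sin(s)cos(2τ) - sin(2s)cos(4τ)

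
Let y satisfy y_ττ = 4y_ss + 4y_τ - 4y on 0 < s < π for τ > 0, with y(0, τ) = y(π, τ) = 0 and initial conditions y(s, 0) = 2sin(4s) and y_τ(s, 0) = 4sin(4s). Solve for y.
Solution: Substitute y = exp(2τ)u, i.e. u = exp(-2τ)y.
By the product rule, y_τ = exp(2τ)(u_τ + 2u), y_ττ = exp(2τ)(u_ττ + 4u_τ + 4u), y_ss = exp(2τ)u_ss.
Substituting into the PDE and dividing by exp(2τ): u_ττ + 4u_τ + 4u = 4u_ss + 4(u_τ + 2u) - 4u.
The lower-order terms cancel, leaving the standard wave equation u_ττ = 4u_ss.
Initial data for u: u(s,0) = y(s,0) = 2sin(4s); u_τ(s,0) = y_τ(s,0) - 2y(s,0) = 0. The boundary conditions carry over: u(0,τ) = u(π,τ) = 0.
Solve for u:
  Using separation of variables u = X(s)T(τ):
  Eigenfunctions: sin(ns), n = 1, 2, 3, ...
  General solution: u(s, τ) = Σ [A_n cos(2n τ) + B_n sin(2n τ)] sin(ns)
  From u(s,0) = 2sin(4s): A_4=2. From u_τ(s,0) = 0: all B_n = 0.
Hence u(s,τ) = 2sin(4s)cos(8τ).
Transform back: y(s,τ) = exp(2τ)u(s,τ).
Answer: y(s, τ) = 2exp(2τ)sin(4s)cos(8τ)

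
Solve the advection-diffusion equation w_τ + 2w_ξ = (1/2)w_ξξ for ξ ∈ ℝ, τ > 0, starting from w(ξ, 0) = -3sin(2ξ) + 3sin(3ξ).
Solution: Moving frame: η = ξ - 2τ, σ = τ, w = u(η,σ), so w_τ = u_σ - 2u_η and w_ξξ = u_ηη.
Hence w_τ + 2w_ξ = u_σ and the PDE becomes the heat equation u_σ = (1/2)u_ηη on η ∈ ℝ.
Initial data: u(η,0) = w(η,0) = -3sin(2η) + 3sin(3η). Each mode sin(nη) decays as exp(-n²σ/2) on ℝ, so u(η,σ) = Σ c_n exp(-n²σ/2) sin(nη) with c_2=-3, c_3=3: u(η,σ) = -3exp(-2σ)sin(2η) + 3exp(-9σ/2)sin(3η).
Substituting back: w(ξ,τ) = u(ξ - 2τ, τ).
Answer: w(ξ, τ) = -3exp(-2τ)sin(2ξ - 4τ) + 3exp(-9τ/2)sin(3ξ - 6τ)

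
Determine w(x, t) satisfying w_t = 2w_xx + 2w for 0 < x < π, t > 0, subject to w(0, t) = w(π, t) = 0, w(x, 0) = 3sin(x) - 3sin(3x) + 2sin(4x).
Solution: Substitute w = exp(2t)u.
Then w_t = exp(2t)(u_t + 2u), w_xx = exp(2t)u_xx; substituting and dividing by exp(2t), the lower-order terms cancel: u_t = 2u_xx (standard heat equation).
Data for u: u(x,0) = w(x,0) = 3sin(x) - 3sin(3x) + 2sin(4x). The boundary conditions carry over: u(0,t) = u(π,t) = 0.
Separating variables: u = Σ c_n exp(-2n²t) sin(nx). From u(x,0) = 3sin(x) - 3sin(3x) + 2sin(4x): c_1=3, c_3=-3, c_4=2.
So u(x,t) = 3exp(-2t)sin(x) - 3exp(-18t)sin(3x) + 2exp(-32t)sin(4x), and w(x,t) = exp(2t)u(x,t).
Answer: w(x, t) = 3sin(x) - 3exp(-16t)sin(3x) + 2exp(-30t)sin(4x)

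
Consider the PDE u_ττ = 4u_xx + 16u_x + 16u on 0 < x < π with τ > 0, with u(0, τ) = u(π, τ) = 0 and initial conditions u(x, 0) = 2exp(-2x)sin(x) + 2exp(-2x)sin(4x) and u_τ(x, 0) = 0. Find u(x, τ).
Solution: Substitute u = exp(-2x)w.
Then u_x = exp(-2x)(w_x - 2w), u_xx = exp(-2x)(w_xx - 4w_x + 4w), u_ττ = exp(-2x)w_ττ; substituting and dividing by exp(-2x), the lower-order terms cancel: w_ττ = 4w_xx (standard wave equation).
Data for w: w(x,0) = exp(2x)u(x,0) = 2sin(x) + 2sin(4x); w_τ(x,0) = exp(2x)u_τ(x,0) = 0. The boundary conditions carry over: w(0,τ) = w(π,τ) = 0.
Separating variables: w = Σ [A_n cos(ω_n τ) + B_n sin(ω_n τ)] sin(nx), ω_n = 2n. From ICs: A_1=2, A_4=2.
So w(x,τ) = 2sin(x)cos(2τ) + 2sin(4x)cos(8τ), and u(x,τ) = exp(-2x)w(x,τ).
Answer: u(x, τ) = 2exp(-2x)sin(x)cos(2τ) + 2exp(-2x)sin(4x)cos(8τ)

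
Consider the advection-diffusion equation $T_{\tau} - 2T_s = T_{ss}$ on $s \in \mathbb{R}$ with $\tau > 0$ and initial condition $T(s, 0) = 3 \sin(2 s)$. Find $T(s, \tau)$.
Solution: Change to a moving frame: let $\eta = s + 2\tau$, $\sigma = \tau$ and write $T(s,\tau) = u(\eta,\sigma)$.
By the chain rule $T_{\tau} = u_{\sigma} + 2u_{\eta}$, $T_s = u_{\eta}$, $T_{ss} = u_{\eta\eta}$.
Then $T_{\tau} - 2T_s = u_{\sigma}$: the advection term cancels and the PDE becomes the heat equation $u_{\sigma} = u_{\eta\eta}$ on $\eta \in \mathbb{R}$.
Initial data: $u(\eta,0) = T(\eta,0) = 3 \sin(2 \eta)$.
On $\eta \in \mathbb{R}$ each mode satisfies $(\sin(n\eta))'' = -n^2 \sin(n\eta)$, so $e^{-n^2\sigma} \sin(n\eta)$ solves the heat equation; by superposition $u(\eta,\sigma) = \sum c_n e^{-n^2\sigma} \sin(n\eta)$.
Reading off the coefficients: $c_2=3$, so $u(\eta,\sigma) = 3 e^{-4 \sigma} \sin(2 \eta)$.
Substituting back $\eta = s + 2\tau$, $\sigma = \tau$: $T(s,\tau) = u(s + 2\tau, \tau)$.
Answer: $T(s, \tau) = 3 e^{-4 \tau} \sin(4 \tau + 2 s)$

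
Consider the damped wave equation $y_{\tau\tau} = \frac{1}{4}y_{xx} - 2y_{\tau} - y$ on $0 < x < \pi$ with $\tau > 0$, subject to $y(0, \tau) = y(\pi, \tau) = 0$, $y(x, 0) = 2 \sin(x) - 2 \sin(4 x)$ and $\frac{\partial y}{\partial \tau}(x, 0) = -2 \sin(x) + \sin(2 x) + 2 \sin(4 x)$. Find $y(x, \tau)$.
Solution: Substitute $y = e^{-\tau}u$.
Then $y_{\tau} = e^{-\tau}(u_{\tau} - u)$, $y_{\tau\tau} = e^{-\tau}(u_{\tau\tau} - 2u_{\tau} + u)$, $y_{xx} = e^{-\tau}u_{xx}$; substituting and dividing by $e^{-\tau}$, the lower-order terms cancel: $u_{\tau\tau} = \frac{1}{4}u_{xx}$ (standard wave equation).
Data for $u$: $u(x,0) = y(x,0) = 2 \sin(x) - 2 \sin(4 x)$; $u_{\tau}(x,0) = y_{\tau}(x,0) + y(x,0) = \sin(2 x)$. The boundary conditions carry over: $u(0,\tau) = u(\pi,\tau) = 0$.
Separating variables: $u = \sum [A_n \cos(\omega_n \tau) + B_n \sin(\omega_n \tau)] \sin(nx)$, $\omega_n = n/2$. From ICs ($B_n$ = velocity coefficient / $\omega_n$): $A_1=2, A_4=-2, B_2=1$.
So $u(x,\tau) = 2 \sin(x) \cos(\tau/2) + \sin(2 x) \sin(\tau) - 2 \sin(4 x) \cos(2 \tau)$, and $y(x,\tau) = e^{-\tau}u(x,\tau)$.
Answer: $y(x, \tau) = e^{-\tau} \sin(\tau) \sin(2 x) + 2 e^{-\tau} \sin(x) \cos(\tau/2) - 2 e^{-\tau} \sin(4 x) \cos(2 \tau)$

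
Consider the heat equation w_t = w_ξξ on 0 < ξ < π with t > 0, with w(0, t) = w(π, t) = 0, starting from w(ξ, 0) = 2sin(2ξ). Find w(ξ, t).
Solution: Separating variables: w = Σ c_n exp(-n²t) sin(nξ). From w(ξ,0) = 2sin(2ξ): c_2=2.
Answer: w(ξ, t) = 2exp(-4t)sin(2ξ)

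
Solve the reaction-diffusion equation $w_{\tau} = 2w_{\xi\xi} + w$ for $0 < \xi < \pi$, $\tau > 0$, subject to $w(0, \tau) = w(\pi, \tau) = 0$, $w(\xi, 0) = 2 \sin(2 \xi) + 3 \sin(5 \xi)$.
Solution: Substitute $w = e^{\tau}u$, i.e. $u = e^{-\tau}w$.
By the product rule, $w_{\tau} = e^{\tau}(u_{\tau} + u)$, $w_{\xi\xi} = e^{\tau}u_{\xi\xi}$.
Substituting into the PDE and dividing by $e^{\tau}$: $u_{\tau} + u = 2u_{\xi\xi} + u$.
The lower-order terms cancel, leaving the standard heat equation $u_{\tau} = 2u_{\xi\xi}$.
Initial data for $u$: $u(\xi,0) = w(\xi,0) = 2 \sin(2 \xi) + 3 \sin(5 \xi)$. The boundary conditions carry over: $u(0,\tau) = u(\pi,\tau) = 0$.
Solve for $u$:
  Using separation of variables $u = X(\xi)T(\tau)$:
  Eigenfunctions: $\sin(n\xi)$, $n = 1, 2, 3, \ldots$
  General solution: $u(\xi, \tau) = \sum c_n \sin(n\xi) e^{-2n^2 \tau}$
  Matching $u(\xi,0) = 2 \sin(2 \xi) + 3 \sin(5 \xi)$ term by term: $c_2=2, c_5=3$.
Hence $u(\xi,\tau) = 2 e^{-8 \tau} \sin(2 \xi) + 3 e^{-50 \tau} \sin(5 \xi)$.
Transform back: $w(\xi,\tau) = e^{\tau}u(\xi,\tau)$.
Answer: $w(\xi, \tau) = 2 e^{-7 \tau} \sin(2 \xi) + 3 e^{-49 \tau} \sin(5 \xi)$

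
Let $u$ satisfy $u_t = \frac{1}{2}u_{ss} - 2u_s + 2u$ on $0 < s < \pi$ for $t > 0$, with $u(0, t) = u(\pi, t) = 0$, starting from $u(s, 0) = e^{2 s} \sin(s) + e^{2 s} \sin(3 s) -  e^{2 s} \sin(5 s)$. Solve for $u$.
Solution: Substitute $u = e^{2s}w$, i.e. $w = e^{-2s}u$.
By the product rule, $u_s = e^{2s}(w_s + 2w)$, $u_{ss} = e^{2s}(w_{ss} + 4w_s + 4w)$, $u_t = e^{2s}w_t$.
Substituting into the PDE and dividing by $e^{2s}$: $w_t = \frac{1}{2}(w_{ss} + 4w_s + 4w) - 2(w_s + 2w) + 2w$.
The lower-order terms cancel, leaving the standard heat equation $w_t = \frac{1}{2}w_{ss}$.
Initial data for $w$: $w(s,0) = e^{-2s}u(s,0) = \sin(s) + \sin(3 s) - \sin(5 s)$. The boundary conditions carry over: $w(0,t) = w(\pi,t) = 0$.
Solve for $w$:
  Using separation of variables $w = X(s)T(t)$:
  Eigenfunctions: $\sin(ns)$, $n = 1, 2, 3, \ldots$
  General solution: $w(s, t) = \sum c_n \sin(ns) e^{-n^2 t/2}$
  Matching $w(s,0) = \sin(s) + \sin(3 s) - \sin(5 s)$ term by term: $c_1=1, c_3=1, c_5=-1$.
Hence $w(s,t) = e^{-t/2} \sin(s) + e^{-9 t/2} \sin(3 s) - e^{-25 t/2} \sin(5 s)$.
Transform back: $u(s,t) = e^{2s}w(s,t)$.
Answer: $u(s, t) = e^{2 s} e^{-t/2} \sin(s) + e^{2 s} e^{-9 t/2} \sin(3 s) -  e^{2 s} e^{-25 t/2} \sin(5 s)$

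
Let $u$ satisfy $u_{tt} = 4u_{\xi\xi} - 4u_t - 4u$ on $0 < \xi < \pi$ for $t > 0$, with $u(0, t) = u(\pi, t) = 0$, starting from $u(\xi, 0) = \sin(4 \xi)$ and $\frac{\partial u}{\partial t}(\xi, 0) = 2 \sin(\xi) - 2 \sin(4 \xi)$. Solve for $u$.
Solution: Substitute $u = e^{-2t}w$, i.e. $w = e^{2t}u$.
By the product rule, $u_t = e^{-2t}(w_t - 2w)$, $u_{tt} = e^{-2t}(w_{tt} - 4w_t + 4w)$, $u_{\xi\xi} = e^{-2t}w_{\xi\xi}$.
Substituting into the PDE and dividing by $e^{-2t}$: $w_{tt} - 4w_t + 4w = 4w_{\xi\xi} - 4(w_t - 2w) - 4w$.
The lower-order terms cancel, leaving the standard wave equation $w_{tt} = 4w_{\xi\xi}$.
Initial data for $w$: $w(\xi,0) = u(\xi,0) = \sin(4 \xi)$; $w_t(\xi,0) = u_t(\xi,0) + 2u(\xi,0) = 2 \sin(\xi)$. The boundary conditions carry over: $w(0,t) = w(\pi,t) = 0$.
Solve for $w$:
  Using separation of variables $w = X(\xi)T(t)$:
  Eigenfunctions: $\sin(n\xi)$, $n = 1, 2, 3, \ldots$
  General solution: $w(\xi, t) = \sum [A_n \cos(2n t) + B_n \sin(2n t)] \sin(n\xi)$
  From $w(\xi,0) = \sin(4 \xi)$: $A_4=1$. From $w_t(\xi,0) = 2 \sin(\xi)$, using $w_t(\xi,0) = \sum \omega_n B_n \sin(n\xi)$ with $\omega_n = 2n$: $B_1 = 2/2 = 1$.
Hence $w(\xi,t) = \sin(2 t) \sin(\xi) + \sin(4 \xi) \cos(8 t)$.
Transform back: $u(\xi,t) = e^{-2t}w(\xi,t)$.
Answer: $u(\xi, t) = e^{-2 t} \sin(\xi) \sin(2 t) + e^{-2 t} \sin(4 \xi) \cos(8 t)$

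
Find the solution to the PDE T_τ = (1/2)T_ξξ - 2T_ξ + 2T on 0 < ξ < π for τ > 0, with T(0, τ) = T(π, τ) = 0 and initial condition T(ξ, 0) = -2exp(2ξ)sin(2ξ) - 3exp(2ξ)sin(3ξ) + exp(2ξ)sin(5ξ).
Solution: Substitute T = exp(2ξ)u.
Then T_ξ = exp(2ξ)(u_ξ + 2u), T_ξξ = exp(2ξ)(u_ξξ + 4u_ξ + 4u), T_τ = exp(2ξ)u_τ; substituting and dividing by exp(2ξ), the lower-order terms cancel: u_τ = (1/2)u_ξξ (standard heat equation).
Data for u: u(ξ,0) = exp(-2ξ)T(ξ,0) = -2sin(2ξ) - 3sin(3ξ) + sin(5ξ). The boundary conditions carry over: u(0,τ) = u(π,τ) = 0.
Separating variables: u = Σ c_n exp(-n²τ/2) sin(nξ). From u(ξ,0) = -2sin(2ξ) - 3sin(3ξ) + sin(5ξ): c_2=-2, c_3=-3, c_5=1.
So u(ξ,τ) = -2exp(-2τ)sin(2ξ) - 3exp(-9τ/2)sin(3ξ) + exp(-25τ/2)sin(5ξ), and T(ξ,τ) = exp(2ξ)u(ξ,τ).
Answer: T(ξ, τ) = -2exp(2ξ)exp(-2τ)sin(2ξ) - 3exp(2ξ)exp(-9τ/2)sin(3ξ) + exp(2ξ)exp(-25τ/2)sin(5ξ)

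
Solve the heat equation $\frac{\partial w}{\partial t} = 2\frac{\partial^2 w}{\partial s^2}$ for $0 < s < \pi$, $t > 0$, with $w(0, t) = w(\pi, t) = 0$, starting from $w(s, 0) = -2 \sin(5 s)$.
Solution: Separating variables: $w = \sum c_n e^{-2n^2t} \sin(ns)$. From $w(s,0) = -2 \sin(5 s)$: $c_5=-2$.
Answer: $w(s, t) = -2 e^{-50 t} \sin(5 s)$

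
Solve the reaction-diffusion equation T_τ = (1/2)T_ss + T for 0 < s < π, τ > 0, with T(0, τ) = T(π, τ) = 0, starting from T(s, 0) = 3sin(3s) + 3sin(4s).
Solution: Substitute T = exp(τ)u, i.e. u = exp(-τ)T.
By the product rule, T_τ = exp(τ)(u_τ + u), T_ss = exp(τ)u_ss.
Substituting into the PDE and dividing by exp(τ): u_τ + u = (1/2)u_ss + u.
The lower-order terms cancel, leaving the standard heat equation u_τ = (1/2)u_ss.
Initial data for u: u(s,0) = T(s,0) = 3sin(3s) + 3sin(4s). The boundary conditions carry over: u(0,τ) = u(π,τ) = 0.
Solve for u:
  Using separation of variables u = X(s)G(τ):
  Eigenfunctions: sin(ns), n = 1, 2, 3, ...
  General solution: u(s, τ) = Σ c_n sin(ns) exp(-n² τ/2)
  Matching u(s,0) = 3sin(3s) + 3sin(4s) term by term: c_3=3, c_4=3.
Hence u(s,τ) = 3exp(-8τ)sin(4s) + 3exp(-9τ/2)sin(3s).
Transform back: T(s,τ) = exp(τ)u(s,τ).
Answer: T(s, τ) = 3exp(-7τ)sin(4s) + 3exp(-7τ/2)sin(3s)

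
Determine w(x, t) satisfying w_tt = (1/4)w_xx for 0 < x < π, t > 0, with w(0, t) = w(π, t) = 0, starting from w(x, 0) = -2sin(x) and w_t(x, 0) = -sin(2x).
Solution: Separating variables: w = Σ [A_n cos(ω_n t) + B_n sin(ω_n t)] sin(nx), ω_n = n/2. From ICs (B_n = velocity coefficient / ω_n): A_1=-2, B_2=-1.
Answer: w(x, t) = -sin(t)sin(2x) - 2sin(x)cos(t/2)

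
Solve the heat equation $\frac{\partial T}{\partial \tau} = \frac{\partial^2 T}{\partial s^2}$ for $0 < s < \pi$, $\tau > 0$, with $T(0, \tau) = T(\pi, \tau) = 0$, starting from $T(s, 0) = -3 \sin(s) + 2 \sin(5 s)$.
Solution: Using separation of variables $T = X(s)G(\tau)$:
Eigenfunctions: $\sin(ns)$, $n = 1, 2, 3, \ldots$
General solution: $T(s, \tau) = \sum c_n \sin(ns) e^{-n^2 \tau}$
Matching $T(s,0) = -3 \sin(s) + 2 \sin(5 s)$ term by term: $c_1=-3, c_5=2$.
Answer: $T(s, \tau) = -3 e^{-\tau} \sin(s) + 2 e^{-25 \tau} \sin(5 s)$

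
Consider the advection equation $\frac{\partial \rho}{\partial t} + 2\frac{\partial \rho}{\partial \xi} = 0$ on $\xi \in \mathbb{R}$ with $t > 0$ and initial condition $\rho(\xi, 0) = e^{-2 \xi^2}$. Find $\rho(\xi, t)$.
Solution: By method of characteristics (waves move right with speed 2):
Along characteristics $\xi - 2t =$ const, $\rho$ is constant, so $\rho(\xi,t) = f(\xi - 2t)$ with $f = \rho( \cdot , 0)$.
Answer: $\rho(\xi, t) = e^{-2 (\xi - 2 t)^2}$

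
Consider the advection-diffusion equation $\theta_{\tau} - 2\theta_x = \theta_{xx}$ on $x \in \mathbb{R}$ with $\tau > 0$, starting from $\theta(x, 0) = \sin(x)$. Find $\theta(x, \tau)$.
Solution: Moving frame: $\eta = x + 2\tau$, $\sigma = \tau$, $\theta = u(\eta,\sigma)$, so $\theta_{\tau} = u_{\sigma} + 2u_{\eta}$ and $\theta_{xx} = u_{\eta\eta}$.
Hence $\theta_{\tau} - 2\theta_x = u_{\sigma}$ and the PDE becomes the heat equation $u_{\sigma} = u_{\eta\eta}$ on $\eta \in \mathbb{R}$.
Initial data: $u(\eta,0) = \theta(\eta,0) = \sin(\eta)$. Each mode $\sin(n\eta)$ decays as $e^{-n^2\sigma}$ on $\mathbb{R}$, so $u(\eta,\sigma) = \sum c_n e^{-n^2\sigma} \sin(n\eta)$ with $c_1=1$: $u(\eta,\sigma) = e^{-\sigma} \sin(\eta)$.
Substituting back: $\theta(x,\tau) = u(x + 2\tau, \tau)$.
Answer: $\theta(x, \tau) = e^{-\tau} \sin(2 \tau + x)$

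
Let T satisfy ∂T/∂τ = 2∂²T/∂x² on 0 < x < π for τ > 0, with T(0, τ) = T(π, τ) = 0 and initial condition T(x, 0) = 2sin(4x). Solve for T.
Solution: Separating variables: T = Σ c_n exp(-2n²τ) sin(nx). From T(x,0) = 2sin(4x): c_4=2.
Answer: T(x, τ) = 2exp(-32τ)sin(4x)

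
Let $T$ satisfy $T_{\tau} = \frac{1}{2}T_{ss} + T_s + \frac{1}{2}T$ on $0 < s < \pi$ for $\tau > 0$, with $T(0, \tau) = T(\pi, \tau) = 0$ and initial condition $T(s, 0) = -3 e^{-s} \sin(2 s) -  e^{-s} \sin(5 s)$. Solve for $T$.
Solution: Substitute $T = e^{-s}u$.
Then $T_s = e^{-s}(u_s - u)$, $T_{ss} = e^{-s}(u_{ss} - 2u_s + u)$, $T_{\tau} = e^{-s}u_{\tau}$; substituting and dividing by $e^{-s}$, the lower-order terms cancel: $u_{\tau} = \frac{1}{2}u_{ss}$ (standard heat equation).
Data for $u$: $u(s,0) = e^{s}T(s,0) = -3 \sin(2 s) - \sin(5 s)$. The boundary conditions carry over: $u(0,\tau) = u(\pi,\tau) = 0$.
Separating variables: $u = \sum c_n e^{-n^2\tau/2} \sin(ns)$. From $u(s,0) = -3 \sin(2 s) - \sin(5 s)$: $c_2=-3, c_5=-1$.
So $u(s,\tau) = -3 e^{-2 \tau} \sin(2 s) - e^{-25 \tau/2} \sin(5 s)$, and $T(s,\tau) = e^{-s}u(s,\tau)$.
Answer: $T(s, \tau) = -3 e^{-2 \tau} e^{-s} \sin(2 s) -  e^{-25 \tau/2} e^{-s} \sin(5 s)$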